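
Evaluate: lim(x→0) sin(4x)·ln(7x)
This is a 0·∞ indeterminate form.

Rewrite 0·∞ as a quotient (0/0 or ∞/∞ form), then apply L'Hôpital's rule:
  lim(x→0) sin(4x)·ln(7x) = 0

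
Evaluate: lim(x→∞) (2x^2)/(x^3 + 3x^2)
This is an ∞/∞ indeterminate form.

Apply L'Hôpital's rule: differentiate numerator and denominator separately.
  f(x) = 2·x^2   ⇒   f'(x) = 4·x
  g(x) = x^3 + 3·x^2   ⇒   g'(x) = 3·x^2 + 6·x
  lim(x→∞) f'(x)/g'(x) = lim(x→∞) (4·x)/(3·x^2 + 6·x)
  = 0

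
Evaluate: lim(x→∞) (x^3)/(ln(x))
This is an ∞/∞ indeterminate form.

Apply L'Hôpital's rule: differentiate numerator and denominator separately.
  f(x) = x^3   ⇒   f'(x) = 3·x^2
  g(x) = ln(x)   ⇒   g'(x) = 1/x
  lim(x→∞) f'(x)/g'(x) = lim(x→∞) (3·x^2)/(1/x)
  = ∞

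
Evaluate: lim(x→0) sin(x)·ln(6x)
This is a 0·∞ indeterminate form.

Rewrite 0·∞ as a quotient (0/0 or ∞/∞ form), then apply L'Hôpital's rule:
  lim(x→0) sin(x)·ln(6x) = 0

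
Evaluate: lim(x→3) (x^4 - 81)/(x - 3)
This is a standard limit.

Factor or rationalize the expression:
  lim(x→3) (x^4 - 81)/(x - 3) = 108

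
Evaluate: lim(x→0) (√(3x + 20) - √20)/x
This is a standard limit.

Factor or rationalize the expression:
  lim(x→0) (√(3x + 20) - √20)/x = 3·sqrt(5)/20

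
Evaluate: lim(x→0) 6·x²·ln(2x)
This is a 0·∞ indeterminate form.

Rewrite 0·∞ as a quotient (0/0 or ∞/∞ form), then apply L'Hôpital's rule:
  lim(x→0) 6·x²·ln(2x) = 0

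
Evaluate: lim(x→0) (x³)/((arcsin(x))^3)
This is a 0/0 indeterminate form.

Apply L'Hôpital's rule: differentiate numerator and denominator separately.
  f(x) = x^3   ⇒   f'(x) = 3·x^2
  g(x) = asin(x)^3   ⇒   g'(x) = 3·asin(x)^2/sqrt(1 - x^2)
  lim(x→0) f'(x)/g'(x) = lim(x→0) (3·x^2)/(3·asin(x)^2/sqrt(1 - x^2))
  = 1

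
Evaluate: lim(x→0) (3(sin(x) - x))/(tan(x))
This is a 0/0 indeterminate form.

Apply L'Hôpital's rule: differentiate numerator and denominator separately.
  f(x) = -3·x + 3·sin(x)   ⇒   f'(x) = 3·cos(x) - 3
  g(x) = tan(x)   ⇒   g'(x) = tan(x)^2 + 1
  lim(x→0) f'(x)/g'(x) = lim(x→0) (3·cos(x) - 3)/(tan(x)^2 + 1)
  = 0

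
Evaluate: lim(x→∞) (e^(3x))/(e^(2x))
This is an ∞/∞ indeterminate form.

Apply L'Hôpital's rule: differentiate numerator and denominator separately.
  f(x) = e^(3·x)   ⇒   f'(x) = 3·e^(3·x)
  g(x) = e^(2·x)   ⇒   g'(x) = 2·e^(2·x)
  lim(x→∞) f'(x)/g'(x) = lim(x→∞) (3·e^(3·x))/(2·e^(2·x))
  = ∞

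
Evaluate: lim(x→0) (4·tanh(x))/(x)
This is a 0/0 indeterminate form.

Apply L'Hôpital's rule: differentiate numerator and denominator separately.
  f(x) = 4·tanh(x)   ⇒   f'(x) = 4 - 4·tanh(x)^2
  g(x) = x   ⇒   g'(x) = 1
  lim(x→0) f'(x)/g'(x) = lim(x→0) (4 - 4·tanh(x)^2)/(1)
  = 4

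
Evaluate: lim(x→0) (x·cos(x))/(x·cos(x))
This is a 0/0 indeterminate form.

Apply L'Hôpital's rule: differentiate numerator and denominator separately.
  f(x) = x·cos(x)   ⇒   f'(x) = -x·sin(x) + cos(x)
  g(x) = x·cos(x)   ⇒   g'(x) = -x·sin(x) + cos(x)
  lim(x→0) f'(x)/g'(x) = lim(x→0) (-x·sin(x) + cos(x))/(-x·sin(x) + cos(x))
  = 1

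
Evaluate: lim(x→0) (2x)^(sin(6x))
This is an exponential indeterminate form.

For exponential indeterminate forms, take the natural log:
  Let L = lim(x→0) (2x)^(sin(6x))
  Then ln(L) = lim(x→0) [exponent × ln(base)]
  Evaluate using L'Hôpital or standard limits, then exponentiate.
  L = 1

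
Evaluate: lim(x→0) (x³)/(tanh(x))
This is a 0/0 indeterminate form.

Apply L'Hôpital's rule: differentiate numerator and denominator separately.
  f(x) = x^3   ⇒   f'(x) = 3·x^2
  g(x) = tanh(x)   ⇒   g'(x) = 1 - tanh(x)^2
  lim(x→0) f'(x)/g'(x) = lim(x→0) (3·x^2)/(1 - tanh(x)^2)
  = 0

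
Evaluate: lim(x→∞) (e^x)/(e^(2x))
This is an ∞/∞ indeterminate form.

Apply L'Hôpital's rule: differentiate numerator and denominator separately.
  f(x) = e^(x)   ⇒   f'(x) = e^(x)
  g(x) = e^(2·x)   ⇒   g'(x) = 2·e^(2·x)
  lim(x→∞) f'(x)/g'(x) = lim(x→∞) (e^(x))/(2·e^(2·x))
  = 0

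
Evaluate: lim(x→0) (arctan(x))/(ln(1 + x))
This is a 0/0 indeterminate form.

Apply L'Hôpital's rule: differentiate numerator and denominator separately.
  f(x) = atan(x)   ⇒   f'(x) = 1/(x^2 + 1)
  g(x) = ln(x + 1)   ⇒   g'(x) = 1/(x + 1)
  lim(x→0) f'(x)/g'(x) = lim(x→0) (1/(x^2 + 1))/(1/(x + 1))
  = 1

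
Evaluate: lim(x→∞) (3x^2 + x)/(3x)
This is an ∞/∞ indeterminate form.

Apply L'Hôpital's rule: differentiate numerator and denominator separately.
  f(x) = 3·x^2 + x   ⇒   f'(x) = 6·x + 1
  g(x) = 3·x   ⇒   g'(x) = 3
  lim(x→∞) f'(x)/g'(x) = lim(x→∞) (6·x + 1)/(3)
  = ∞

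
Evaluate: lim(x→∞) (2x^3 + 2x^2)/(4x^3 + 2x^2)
This is an ∞/∞ indeterminate form.

Apply L'Hôpital's rule: differentiate numerator and denominator separately.
  f(x) = 2·x^3 + 2·x^2   ⇒   f'(x) = 6·x^2 + 4·x
  g(x) = 4·x^3 + 2·x^2   ⇒   g'(x) = 12·x^2 + 4·x
  lim(x→∞) f'(x)/g'(x) = lim(x→∞) (6·x^2 + 4·x)/(12·x^2 + 4·x)
  = 1/2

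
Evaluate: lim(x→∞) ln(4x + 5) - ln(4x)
This is an ∞-∞ indeterminate form.

Combine fractions or rationalize to convert ∞-∞ to 0/0 form:
  lim(x→∞) ln(4x + 5) - ln(4x) = 0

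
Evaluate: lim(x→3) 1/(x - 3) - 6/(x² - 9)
This is an ∞-∞ indeterminate form.

Combine fractions or rationalize to convert ∞-∞ to 0/0 form:
  lim(x→3) 1/(x - 3) - 6/(x² - 9) = 1/6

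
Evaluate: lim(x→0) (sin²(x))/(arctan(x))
This is a 0/0 indeterminate form.

Apply L'Hôpital's rule: differentiate numerator and denominator separately.
  f(x) = sin(x)^2   ⇒   f'(x) = 2·sin(x)·cos(x)
  g(x) = atan(x)   ⇒   g'(x) = 1/(x^2 + 1)
  lim(x→0) f'(x)/g'(x) = lim(x→0) (2·sin(x)·cos(x))/(1/(x^2 + 1))
  = 0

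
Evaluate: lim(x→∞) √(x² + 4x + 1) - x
This is an ∞-∞ indeterminate form.

Combine fractions or rationalize to convert ∞-∞ to 0/0 form:
  lim(x→∞) √(x² + 4x + 1) - x = 2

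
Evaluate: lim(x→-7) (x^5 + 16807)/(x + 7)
This is a standard limit.

Factor or rationalize the expression:
  lim(x→-7) (x^5 + 16807)/(x + 7) = 12005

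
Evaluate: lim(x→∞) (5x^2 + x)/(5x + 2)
This is an ∞/∞ indeterminate form.

Apply L'Hôpital's rule: differentiate numerator and denominator separately.
  f(x) = 5·x^2 + x   ⇒   f'(x) = 10·x + 1
  g(x) = 5·x + 2   ⇒   g'(x) = 5
  lim(x→∞) f'(x)/g'(x) = lim(x→∞) (10·x + 1)/(5)
  = ∞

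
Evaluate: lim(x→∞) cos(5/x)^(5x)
This is an exponential indeterminate form.

For exponential indeterminate forms, take the natural log:
  Let L = lim(x→∞) cos(5/x)^(5x)
  Then ln(L) = lim(x→∞) [exponent × ln(base)]
  Evaluate using L'Hôpital or standard limits, then exponentiate.
  L = 1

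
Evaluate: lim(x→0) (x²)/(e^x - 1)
This is a 0/0 indeterminate form.

Apply L'Hôpital's rule: differentiate numerator and denominator separately.
  f(x) = x^2   ⇒   f'(x) = 2·x
  g(x) = e^(x) - 1   ⇒   g'(x) = e^(x)
  lim(x→0) f'(x)/g'(x) = lim(x→0) (2·x)/(e^(x))
  = 0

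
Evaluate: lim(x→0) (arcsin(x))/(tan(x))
This is a 0/0 indeterminate form.

Apply L'Hôpital's rule: differentiate numerator and denominator separately.
  f(x) = asin(x)   ⇒   f'(x) = 1/sqrt(1 - x^2)
  g(x) = tan(x)   ⇒   g'(x) = tan(x)^2 + 1
  lim(x→0) f'(x)/g'(x) = lim(x→0) (1/sqrt(1 - x^2))/(tan(x)^2 + 1)
  = 1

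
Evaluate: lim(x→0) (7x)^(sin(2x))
This is an exponential indeterminate form.

For exponential indeterminate forms, take the natural log:
  Let L = lim(x→0) (7x)^(sin(2x))
  Then ln(L) = lim(x→0) [exponent × ln(base)]
  Evaluate using L'Hôpital or standard limits, then exponentiate.
  L = 1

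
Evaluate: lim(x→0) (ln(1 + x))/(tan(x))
This is a 0/0 indeterminate form.

Apply L'Hôpital's rule: differentiate numerator and denominator separately.
  f(x) = ln(x + 1)   ⇒   f'(x) = 1/(x + 1)
  g(x) = tan(x)   ⇒   g'(x) = tan(x)^2 + 1
  lim(x→0) f'(x)/g'(x) = lim(x→0) (1/(x + 1))/(tan(x)^2 + 1)
  = 1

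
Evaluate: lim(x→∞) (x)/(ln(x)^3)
This is an ∞/∞ indeterminate form.

Apply L'Hôpital's rule: differentiate numerator and denominator separately.
  f(x) = x   ⇒   f'(x) = 1
  g(x) = ln(x)^3   ⇒   g'(x) = 3·ln(x)^2/x
  lim(x→∞) f'(x)/g'(x) = lim(x→∞) (1)/(3·ln(x)^2/x)
  = ∞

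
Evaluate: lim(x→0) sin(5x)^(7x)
This is an exponential indeterminate form.

For exponential indeterminate forms, take the natural log:
  Let L = lim(x→0) sin(5x)^(7x)
  Then ln(L) = lim(x→0) [exponent × ln(base)]
  Evaluate using L'Hôpital or standard limits, then exponentiate.
  L = 1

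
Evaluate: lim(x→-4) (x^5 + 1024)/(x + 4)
This is a standard limit.

Factor or rationalize the expression:
  lim(x→-4) (x^5 + 1024)/(x + 4) = 1280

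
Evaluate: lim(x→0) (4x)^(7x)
This is an exponential indeterminate form.

For exponential indeterminate forms, take the natural log:
  Let L = lim(x→0) (4x)^(7x)
  Then ln(L) = lim(x→0) [exponent × ln(base)]
  Evaluate using L'Hôpital or standard limits, then exponentiate.
  L = 1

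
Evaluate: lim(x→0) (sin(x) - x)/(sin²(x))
This is a 0/0 indeterminate form.

Apply L'Hôpital's rule: differentiate numerator and denominator separately.
  f(x) = -x + sin(x)   ⇒   f'(x) = cos(x) - 1
  g(x) = sin(x)^2   ⇒   g'(x) = 2·sin(x)·cos(x)
  lim(x→0) f'(x)/g'(x) = lim(x→0) (cos(x) - 1)/(2·sin(x)·cos(x))
  = 0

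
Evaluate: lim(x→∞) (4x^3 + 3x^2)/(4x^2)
This is an ∞/∞ indeterminate form.

Apply L'Hôpital's rule: differentiate numerator and denominator separately.
  f(x) = 4·x^3 + 3·x^2   ⇒   f'(x) = 12·x^2 + 6·x
  g(x) = 4·x^2   ⇒   g'(x) = 8·x
  lim(x→∞) f'(x)/g'(x) = lim(x→∞) (12·x^2 + 6·x)/(8·x)
  = ∞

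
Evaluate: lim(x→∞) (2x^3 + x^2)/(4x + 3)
This is an ∞/∞ indeterminate form.

Apply L'Hôpital's rule: differentiate numerator and denominator separately.
  f(x) = 2·x^3 + x^2   ⇒   f'(x) = 6·x^2 + 2·x
  g(x) = 4·x + 3   ⇒   g'(x) = 4
  lim(x→∞) f'(x)/g'(x) = lim(x→∞) (6·x^2 + 2·x)/(4)
  = ∞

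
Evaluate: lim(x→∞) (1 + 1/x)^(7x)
This is an exponential indeterminate form.

For exponential indeterminate forms, take the natural log:
  Let L = lim(x→∞) (1 + 1/x)^(7x)
  Then ln(L) = lim(x→∞) [exponent × ln(base)]
  Evaluate using L'Hôpital or standard limits, then exponentiate.
  L = e^(7)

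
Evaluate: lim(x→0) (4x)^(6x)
This is an exponential indeterminate form.

For exponential indeterminate forms, take the natural log:
  Let L = lim(x→0) (4x)^(6x)
  Then ln(L) = lim(x→0) [exponent × ln(base)]
  Evaluate using L'Hôpital or standard limits, then exponentiate.
  L = 1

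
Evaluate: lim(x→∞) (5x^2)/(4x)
This is an ∞/∞ indeterminate form.

Apply L'Hôpital's rule: differentiate numerator and denominator separately.
  f(x) = 5·x^2   ⇒   f'(x) = 10·x
  g(x) = 4·x   ⇒   g'(x) = 4
  lim(x→∞) f'(x)/g'(x) = lim(x→∞) (10·x)/(4)
  = ∞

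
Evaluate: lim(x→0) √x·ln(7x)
This is a 0·∞ indeterminate form.

Rewrite 0·∞ as a quotient (0/0 or ∞/∞ form), then apply L'Hôpital's rule:
  lim(x→0) √x·ln(7x) = 0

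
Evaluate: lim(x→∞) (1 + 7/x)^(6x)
This is an exponential indeterminate form.

For exponential indeterminate forms, take the natural log:
  Let L = lim(x→∞) (1 + 7/x)^(6x)
  Then ln(L) = lim(x→∞) [exponent × ln(base)]
  Evaluate using L'Hôpital or standard limits, then exponentiate.
  L = e^(42)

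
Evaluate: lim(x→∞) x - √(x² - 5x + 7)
This is an ∞-∞ indeterminate form.

Combine fractions or rationalize to convert ∞-∞ to 0/0 form:
  lim(x→∞) x - √(x² - 5x + 7) = 5/2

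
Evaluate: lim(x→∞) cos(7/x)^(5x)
This is an exponential indeterminate form.

For exponential indeterminate forms, take the natural log:
  Let L = lim(x→∞) cos(7/x)^(5x)
  Then ln(L) = lim(x→∞) [exponent × ln(base)]
  Evaluate using L'Hôpital or standard limits, then exponentiate.
  L = 1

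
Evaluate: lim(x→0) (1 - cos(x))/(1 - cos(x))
This is a 0/0 indeterminate form.

Apply L'Hôpital's rule: differentiate numerator and denominator separately.
  f(x) = 1 - cos(x)   ⇒   f'(x) = sin(x)
  g(x) = 1 - cos(x)   ⇒   g'(x) = sin(x)
  lim(x→0) f'(x)/g'(x) = lim(x→0) (sin(x))/(sin(x))
  = 1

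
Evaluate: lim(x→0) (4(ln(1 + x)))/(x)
This is a 0/0 indeterminate form.

Apply L'Hôpital's rule: differentiate numerator and denominator separately.
  f(x) = 4·ln(x + 1)   ⇒   f'(x) = 4/(x + 1)
  g(x) = x   ⇒   g'(x) = 1
  lim(x→0) f'(x)/g'(x) = lim(x→0) (4/(x + 1))/(1)
  = 4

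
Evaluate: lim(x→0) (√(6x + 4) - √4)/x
This is a standard limit.

Factor or rationalize the expression:
  lim(x→0) (√(6x + 4) - √4)/x = 3/2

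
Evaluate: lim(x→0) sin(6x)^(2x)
This is an exponential indeterminate form.

For exponential indeterminate forms, take the natural log:
  Let L = lim(x→0) sin(6x)^(2x)
  Then ln(L) = lim(x→0) [exponent × ln(base)]
  Evaluate using L'Hôpital or standard limits, then exponentiate.
  L = 1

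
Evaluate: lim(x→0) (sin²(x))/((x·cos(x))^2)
This is a 0/0 indeterminate form.

Apply L'Hôpital's rule: differentiate numerator and denominator separately.
  f(x) = sin(x)^2   ⇒   f'(x) = 2·sin(x)·cos(x)
  g(x) = x^2·cos(x)^2   ⇒   g'(x) = -2·x^2·sin(x)·cos(x) + 2·x·cos(x)^2
  lim(x→0) f'(x)/g'(x) = lim(x→0) (2·sin(x)·cos(x))/(-2·x^2·sin(x)·cos(x) + 2·x·cos(x)^2)
  = 1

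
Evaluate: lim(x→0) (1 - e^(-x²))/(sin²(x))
This is a 0/0 indeterminate form.

Apply L'Hôpital's rule: differentiate numerator and denominator separately.
  f(x) = 1 - e^(-x^2)   ⇒   f'(x) = 2·x·e^(-x^2)
  g(x) = sin(x)^2   ⇒   g'(x) = 2·sin(x)·cos(x)
  lim(x→0) f'(x)/g'(x) = lim(x→0) (2·x·e^(-x^2))/(2·sin(x)·cos(x))
  = 1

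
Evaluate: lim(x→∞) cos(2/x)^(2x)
This is an exponential indeterminate form.

For exponential indeterminate forms, take the natural log:
  Let L = lim(x→∞) cos(2/x)^(2x)
  Then ln(L) = lim(x→∞) [exponent × ln(base)]
  Evaluate using L'Hôpital or standard limits, then exponentiate.
  L = 1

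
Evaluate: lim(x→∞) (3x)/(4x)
This is an ∞/∞ indeterminate form.

Apply L'Hôpital's rule: differentiate numerator and denominator separately.
  f(x) = 3·x   ⇒   f'(x) = 3
  g(x) = 4·x   ⇒   g'(x) = 4
  lim(x→∞) f'(x)/g'(x) = lim(x→∞) (3)/(4)
  = 3/4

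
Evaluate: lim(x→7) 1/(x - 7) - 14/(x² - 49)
This is an ∞-∞ indeterminate form.

Combine fractions or rationalize to convert ∞-∞ to 0/0 form:
  lim(x→7) 1/(x - 7) - 14/(x² - 49) = 1/14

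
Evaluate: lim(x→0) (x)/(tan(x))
This is a 0/0 indeterminate form.

Apply L'Hôpital's rule: differentiate numerator and denominator separately.
  f(x) = x   ⇒   f'(x) = 1
  g(x) = tan(x)   ⇒   g'(x) = tan(x)^2 + 1
  lim(x→0) f'(x)/g'(x) = lim(x→0) (1)/(tan(x)^2 + 1)
  = 1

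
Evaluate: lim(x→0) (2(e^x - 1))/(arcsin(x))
This is a 0/0 indeterminate form.

Apply L'Hôpital's rule: differentiate numerator and denominator separately.
  f(x) = 2·e^(x) - 2   ⇒   f'(x) = 2·e^(x)
  g(x) = asin(x)   ⇒   g'(x) = 1/sqrt(1 - x^2)
  lim(x→0) f'(x)/g'(x) = lim(x→0) (2·e^(x))/(1/sqrt(1 - x^2))
  = 2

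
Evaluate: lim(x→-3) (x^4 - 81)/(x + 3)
This is a standard limit.

Factor or rationalize the expression:
  lim(x→-3) (x^4 - 81)/(x + 3) = -108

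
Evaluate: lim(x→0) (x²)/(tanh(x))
This is a 0/0 indeterminate form.

Apply L'Hôpital's rule: differentiate numerator and denominator separately.
  f(x) = x^2   ⇒   f'(x) = 2·x
  g(x) = tanh(x)   ⇒   g'(x) = 1 - tanh(x)^2
  lim(x→0) f'(x)/g'(x) = lim(x→0) (2·x)/(1 - tanh(x)^2)
  = 0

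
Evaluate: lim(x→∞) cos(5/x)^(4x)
This is an exponential indeterminate form.

For exponential indeterminate forms, take the natural log:
  Let L = lim(x→∞) cos(5/x)^(4x)
  Then ln(L) = lim(x→∞) [exponent × ln(base)]
  Evaluate using L'Hôpital or standard limits, then exponentiate.
  L = 1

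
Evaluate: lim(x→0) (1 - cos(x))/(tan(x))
This is a 0/0 indeterminate form.

Apply L'Hôpital's rule: differentiate numerator and denominator separately.
  f(x) = 1 - cos(x)   ⇒   f'(x) = sin(x)
  g(x) = tan(x)   ⇒   g'(x) = tan(x)^2 + 1
  lim(x→0) f'(x)/g'(x) = lim(x→0) (sin(x))/(tan(x)^2 + 1)
  = 0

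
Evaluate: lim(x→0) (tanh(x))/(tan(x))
This is a 0/0 indeterminate form.

Apply L'Hôpital's rule: differentiate numerator and denominator separately.
  f(x) = tanh(x)   ⇒   f'(x) = 1 - tanh(x)^2
  g(x) = tan(x)   ⇒   g'(x) = tan(x)^2 + 1
  lim(x→0) f'(x)/g'(x) = lim(x→0) (1 - tanh(x)^2)/(tan(x)^2 + 1)
  = 1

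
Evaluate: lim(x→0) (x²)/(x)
This is a 0/0 indeterminate form.

Apply L'Hôpital's rule: differentiate numerator and denominator separately.
  f(x) = x^2   ⇒   f'(x) = 2·x
  g(x) = x   ⇒   g'(x) = 1
  lim(x→0) f'(x)/g'(x) = lim(x→0) (2·x)/(1)
  = 0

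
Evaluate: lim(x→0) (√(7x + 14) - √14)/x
This is a standard limit.

Factor or rationalize the expression:
  lim(x→0) (√(7x + 14) - √14)/x = sqrt(14)/4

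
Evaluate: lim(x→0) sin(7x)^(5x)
This is an exponential indeterminate form.

For exponential indeterminate forms, take the natural log:
  Let L = lim(x→0) sin(7x)^(5x)
  Then ln(L) = lim(x→0) [exponent × ln(base)]
  Evaluate using L'Hôpital or standard limits, then exponentiate.
  L = 1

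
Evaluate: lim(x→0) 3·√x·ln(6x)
This is a 0·∞ indeterminate form.

Rewrite 0·∞ as a quotient (0/0 or ∞/∞ form), then apply L'Hôpital's rule:
  lim(x→0) 3·√x·ln(6x) = 0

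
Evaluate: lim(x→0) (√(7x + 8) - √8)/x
This is a standard limit.

Factor or rationalize the expression:
  lim(x→0) (√(7x + 8) - √8)/x = 7·sqrt(2)/8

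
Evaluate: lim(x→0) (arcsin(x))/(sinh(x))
This is a 0/0 indeterminate form.

Apply L'Hôpital's rule: differentiate numerator and denominator separately.
  f(x) = asin(x)   ⇒   f'(x) = 1/sqrt(1 - x^2)
  g(x) = sinh(x)   ⇒   g'(x) = cosh(x)
  lim(x→0) f'(x)/g'(x) = lim(x→0) (1/sqrt(1 - x^2))/(cosh(x))
  = 1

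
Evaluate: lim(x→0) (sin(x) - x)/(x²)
This is a 0/0 indeterminate form.

Apply L'Hôpital's rule: differentiate numerator and denominator separately.
  f(x) = -x + sin(x)   ⇒   f'(x) = cos(x) - 1
  g(x) = x^2   ⇒   g'(x) = 2·x
  lim(x→0) f'(x)/g'(x) = lim(x→0) (cos(x) - 1)/(2·x)
  = 0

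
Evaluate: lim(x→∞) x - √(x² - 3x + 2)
This is an ∞-∞ indeterminate form.

Combine fractions or rationalize to convert ∞-∞ to 0/0 form:
  lim(x→∞) x - √(x² - 3x + 2) = 3/2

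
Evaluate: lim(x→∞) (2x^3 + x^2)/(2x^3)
This is an ∞/∞ indeterminate form.

Apply L'Hôpital's rule: differentiate numerator and denominator separately.
  f(x) = 2·x^3 + x^2   ⇒   f'(x) = 6·x^2 + 2·x
  g(x) = 2·x^3   ⇒   g'(x) = 6·x^2
  lim(x→∞) f'(x)/g'(x) = lim(x→∞) (6·x^2 + 2·x)/(6·x^2)
  = 1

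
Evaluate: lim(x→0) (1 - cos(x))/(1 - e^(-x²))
This is a 0/0 indeterminate form.

Apply L'Hôpital's rule: differentiate numerator and denominator separately.
  f(x) = 1 - cos(x)   ⇒   f'(x) = sin(x)
  g(x) = 1 - e^(-x^2)   ⇒   g'(x) = 2·x·e^(-x^2)
  lim(x→0) f'(x)/g'(x) = lim(x→0) (sin(x))/(2·x·e^(-x^2))
  = 1/2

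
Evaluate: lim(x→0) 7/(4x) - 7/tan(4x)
This is an ∞-∞ indeterminate form.

Combine fractions or rationalize to convert ∞-∞ to 0/0 form:
  lim(x→0) 7/(4x) - 7/tan(4x) = 0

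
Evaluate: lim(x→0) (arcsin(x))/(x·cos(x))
This is a 0/0 indeterminate form.

Apply L'Hôpital's rule: differentiate numerator and denominator separately.
  f(x) = asin(x)   ⇒   f'(x) = 1/sqrt(1 - x^2)
  g(x) = x·cos(x)   ⇒   g'(x) = -x·sin(x) + cos(x)
  lim(x→0) f'(x)/g'(x) = lim(x→0) (1/sqrt(1 - x^2))/(-x·sin(x) + cos(x))
  = 1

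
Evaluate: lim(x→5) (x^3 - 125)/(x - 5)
This is a standard limit.

Factor or rationalize the expression:
  lim(x→5) (x^3 - 125)/(x - 5) = 75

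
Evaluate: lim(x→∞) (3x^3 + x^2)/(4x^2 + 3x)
This is an ∞/∞ indeterminate form.

Apply L'Hôpital's rule: differentiate numerator and denominator separately.
  f(x) = 3·x^3 + x^2   ⇒   f'(x) = 9·x^2 + 2·x
  g(x) = 4·x^2 + 3·x   ⇒   g'(x) = 8·x + 3
  lim(x→∞) f'(x)/g'(x) = lim(x→∞) (9·x^2 + 2·x)/(8·x + 3)
  = ∞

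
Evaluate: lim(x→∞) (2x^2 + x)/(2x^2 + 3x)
This is an ∞/∞ indeterminate form.

Apply L'Hôpital's rule: differentiate numerator and denominator separately.
  f(x) = 2·x^2 + x   ⇒   f'(x) = 4·x + 1
  g(x) = 2·x^2 + 3·x   ⇒   g'(x) = 4·x + 3
  lim(x→∞) f'(x)/g'(x) = lim(x→∞) (4·x + 1)/(4·x + 3)
  = 1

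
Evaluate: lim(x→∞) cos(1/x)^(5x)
This is an exponential indeterminate form.

For exponential indeterminate forms, take the natural log:
  Let L = lim(x→∞) cos(1/x)^(5x)
  Then ln(L) = lim(x→∞) [exponent × ln(base)]
  Evaluate using L'Hôpital or standard limits, then exponentiate.
  L = 1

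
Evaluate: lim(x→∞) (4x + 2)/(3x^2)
This is an ∞/∞ indeterminate form.

Apply L'Hôpital's rule: differentiate numerator and denominator separately.
  f(x) = 4·x + 2   ⇒   f'(x) = 4
  g(x) = 3·x^2   ⇒   g'(x) = 6·x
  lim(x→∞) f'(x)/g'(x) = lim(x→∞) (4)/(6·x)
  = 0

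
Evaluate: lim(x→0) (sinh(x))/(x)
This is a 0/0 indeterminate form.

Apply L'Hôpital's rule: differentiate numerator and denominator separately.
  f(x) = sinh(x)   ⇒   f'(x) = cosh(x)
  g(x) = x   ⇒   g'(x) = 1
  lim(x→0) f'(x)/g'(x) = lim(x→0) (cosh(x))/(1)
  = 1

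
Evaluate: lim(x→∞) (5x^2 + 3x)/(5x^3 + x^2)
This is an ∞/∞ indeterminate form.

Apply L'Hôpital's rule: differentiate numerator and denominator separately.
  f(x) = 5·x^2 + 3·x   ⇒   f'(x) = 10·x + 3
  g(x) = 5·x^3 + x^2   ⇒   g'(x) = 15·x^2 + 2·x
  lim(x→∞) f'(x)/g'(x) = lim(x→∞) (10·x + 3)/(15·x^2 + 2·x)
  = 0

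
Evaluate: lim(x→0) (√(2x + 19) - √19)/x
This is a standard limit.

Factor or rationalize the expression:
  lim(x→0) (√(2x + 19) - √19)/x = sqrt(19)/19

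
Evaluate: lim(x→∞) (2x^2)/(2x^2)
This is an ∞/∞ indeterminate form.

Apply L'Hôpital's rule: differentiate numerator and denominator separately.
  f(x) = 2·x^2   ⇒   f'(x) = 4·x
  g(x) = 2·x^2   ⇒   g'(x) = 4·x
  lim(x→∞) f'(x)/g'(x) = lim(x→∞) (4·x)/(4·x)
  = 1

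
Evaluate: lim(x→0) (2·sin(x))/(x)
This is a 0/0 indeterminate form.

Apply L'Hôpital's rule: differentiate numerator and denominator separately.
  f(x) = 2·sin(x)   ⇒   f'(x) = 2·cos(x)
  g(x) = x   ⇒   g'(x) = 1
  lim(x→0) f'(x)/g'(x) = lim(x→0) (2·cos(x))/(1)
  = 2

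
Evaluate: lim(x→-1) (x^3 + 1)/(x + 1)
This is a standard limit.

Factor or rationalize the expression:
  lim(x→-1) (x^3 + 1)/(x + 1) = 3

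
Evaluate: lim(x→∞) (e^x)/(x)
This is an ∞/∞ indeterminate form.

Apply L'Hôpital's rule: differentiate numerator and denominator separately.
  f(x) = e^(x)   ⇒   f'(x) = e^(x)
  g(x) = x   ⇒   g'(x) = 1
  lim(x→∞) f'(x)/g'(x) = lim(x→∞) (e^(x))/(1)
  = ∞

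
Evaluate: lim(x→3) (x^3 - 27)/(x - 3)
This is a standard limit.

Factor or rationalize the expression:
  lim(x→3) (x^3 - 27)/(x - 3) = 27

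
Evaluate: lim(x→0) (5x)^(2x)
This is an exponential indeterminate form.

For exponential indeterminate forms, take the natural log:
  Let L = lim(x→0) (5x)^(2x)
  Then ln(L) = lim(x→0) [exponent × ln(base)]
  Evaluate using L'Hôpital or standard limits, then exponentiate.
  L = 1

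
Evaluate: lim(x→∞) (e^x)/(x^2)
This is an ∞/∞ indeterminate form.

Apply L'Hôpital's rule: differentiate numerator and denominator separately.
  f(x) = e^(x)   ⇒   f'(x) = e^(x)
  g(x) = x^2   ⇒   g'(x) = 2·x
  lim(x→∞) f'(x)/g'(x) = lim(x→∞) (e^(x))/(2·x)
  = ∞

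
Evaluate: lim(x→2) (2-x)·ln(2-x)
This is a 0·∞ indeterminate form.

Rewrite 0·∞ as a quotient (0/0 or ∞/∞ form), then apply L'Hôpital's rule:
  lim(x→2) (2-x)·ln(2-x) = 0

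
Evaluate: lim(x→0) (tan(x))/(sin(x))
This is a 0/0 indeterminate form.

Apply L'Hôpital's rule: differentiate numerator and denominator separately.
  f(x) = tan(x)   ⇒   f'(x) = tan(x)^2 + 1
  g(x) = sin(x)   ⇒   g'(x) = cos(x)
  lim(x→0) f'(x)/g'(x) = lim(x→0) (tan(x)^2 + 1)/(cos(x))
  = 1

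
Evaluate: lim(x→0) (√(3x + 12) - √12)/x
This is a standard limit.

Factor or rationalize the expression:
  lim(x→0) (√(3x + 12) - √12)/x = sqrt(3)/4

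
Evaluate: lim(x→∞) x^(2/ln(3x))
This is an exponential indeterminate form.

For exponential indeterminate forms, take the natural log:
  Let L = lim(x→∞) x^(2/ln(3x))
  Then ln(L) = lim(x→∞) [exponent × ln(base)]
  Evaluate using L'Hôpital or standard limits, then exponentiate.
  L = e²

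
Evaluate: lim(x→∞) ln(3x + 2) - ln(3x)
This is an ∞-∞ indeterminate form.

Combine fractions or rationalize to convert ∞-∞ to 0/0 form:
  lim(x→∞) ln(3x + 2) - ln(3x) = 0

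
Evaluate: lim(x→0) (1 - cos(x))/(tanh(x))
This is a 0/0 indeterminate form.

Apply L'Hôpital's rule: differentiate numerator and denominator separately.
  f(x) = 1 - cos(x)   ⇒   f'(x) = sin(x)
  g(x) = tanh(x)   ⇒   g'(x) = 1 - tanh(x)^2
  lim(x→0) f'(x)/g'(x) = lim(x→0) (sin(x))/(1 - tanh(x)^2)
  = 0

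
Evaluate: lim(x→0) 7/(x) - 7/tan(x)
This is an ∞-∞ indeterminate form.

Combine fractions or rationalize to convert ∞-∞ to 0/0 form:
  lim(x→0) 7/(x) - 7/tan(x) = 0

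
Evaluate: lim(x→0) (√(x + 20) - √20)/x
This is a standard limit.

Factor or rationalize the expression:
  lim(x→0) (√(x + 20) - √20)/x = sqrt(5)/20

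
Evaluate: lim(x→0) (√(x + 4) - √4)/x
This is a standard limit.

Factor or rationalize the expression:
  lim(x→0) (√(x + 4) - √4)/x = 1/4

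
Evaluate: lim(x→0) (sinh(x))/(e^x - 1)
This is a 0/0 indeterminate form.

Apply L'Hôpital's rule: differentiate numerator and denominator separately.
  f(x) = sinh(x)   ⇒   f'(x) = cosh(x)
  g(x) = e^(x) - 1   ⇒   g'(x) = e^(x)
  lim(x→0) f'(x)/g'(x) = lim(x→0) (cosh(x))/(e^(x))
  = 1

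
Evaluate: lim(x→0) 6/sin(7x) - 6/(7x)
This is an ∞-∞ indeterminate form.

Combine fractions or rationalize to convert ∞-∞ to 0/0 form:
  lim(x→0) 6/sin(7x) - 6/(7x) = 0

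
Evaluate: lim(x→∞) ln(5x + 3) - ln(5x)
This is an ∞-∞ indeterminate form.

Combine fractions or rationalize to convert ∞-∞ to 0/0 form:
  lim(x→∞) ln(5x + 3) - ln(5x) = 0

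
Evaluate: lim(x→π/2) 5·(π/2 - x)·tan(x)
This is a 0·∞ indeterminate form.

Rewrite 0·∞ as a quotient (0/0 or ∞/∞ form), then apply L'Hôpital's rule:
  lim(x→π/2) 5·(π/2 - x)·tan(x) = 5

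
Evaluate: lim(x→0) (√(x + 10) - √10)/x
This is a standard limit.

Factor or rationalize the expression:
  lim(x→0) (√(x + 10) - √10)/x = sqrt(10)/20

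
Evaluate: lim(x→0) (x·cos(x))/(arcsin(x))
This is a 0/0 indeterminate form.

Apply L'Hôpital's rule: differentiate numerator and denominator separately.
  f(x) = x·cos(x)   ⇒   f'(x) = -x·sin(x) + cos(x)
  g(x) = asin(x)   ⇒   g'(x) = 1/sqrt(1 - x^2)
  lim(x→0) f'(x)/g'(x) = lim(x→0) (-x·sin(x) + cos(x))/(1/sqrt(1 - x^2))
  = 1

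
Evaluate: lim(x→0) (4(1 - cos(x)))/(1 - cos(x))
This is a 0/0 indeterminate form.

Apply L'Hôpital's rule: differentiate numerator and denominator separately.
  f(x) = 4 - 4·cos(x)   ⇒   f'(x) = 4·sin(x)
  g(x) = 1 - cos(x)   ⇒   g'(x) = sin(x)
  lim(x→0) f'(x)/g'(x) = lim(x→0) (4·sin(x))/(sin(x))
  = 4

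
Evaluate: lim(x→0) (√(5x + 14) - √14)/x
This is a standard limit.

Factor or rationalize the expression:
  lim(x→0) (√(5x + 14) - √14)/x = 5·sqrt(14)/28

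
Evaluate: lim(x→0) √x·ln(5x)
This is a 0·∞ indeterminate form.

Rewrite 0·∞ as a quotient (0/0 or ∞/∞ form), then apply L'Hôpital's rule:
  lim(x→0) √x·ln(5x) = 0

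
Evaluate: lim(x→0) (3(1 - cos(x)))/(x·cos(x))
This is a 0/0 indeterminate form.

Apply L'Hôpital's rule: differentiate numerator and denominator separately.
  f(x) = 3 - 3·cos(x)   ⇒   f'(x) = 3·sin(x)
  g(x) = x·cos(x)   ⇒   g'(x) = -x·sin(x) + cos(x)
  lim(x→0) f'(x)/g'(x) = lim(x→0) (3·sin(x))/(-x·sin(x) + cos(x))
  = 0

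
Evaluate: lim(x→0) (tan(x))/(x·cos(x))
This is a 0/0 indeterminate form.

Apply L'Hôpital's rule: differentiate numerator and denominator separately.
  f(x) = tan(x)   ⇒   f'(x) = tan(x)^2 + 1
  g(x) = x·cos(x)   ⇒   g'(x) = -x·sin(x) + cos(x)
  lim(x→0) f'(x)/g'(x) = lim(x→0) (tan(x)^2 + 1)/(-x·sin(x) + cos(x))
  = 1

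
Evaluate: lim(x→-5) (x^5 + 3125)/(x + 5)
This is a standard limit.

Factor or rationalize the expression:
  lim(x→-5) (x^5 + 3125)/(x + 5) = 3125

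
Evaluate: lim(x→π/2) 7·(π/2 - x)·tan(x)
This is a 0·∞ indeterminate form.

Rewrite 0·∞ as a quotient (0/0 or ∞/∞ form), then apply L'Hôpital's rule:
  lim(x→π/2) 7·(π/2 - x)·tan(x) = 7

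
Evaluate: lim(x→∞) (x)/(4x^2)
This is an ∞/∞ indeterminate form.

Apply L'Hôpital's rule: differentiate numerator and denominator separately.
  f(x) = x   ⇒   f'(x) = 1
  g(x) = 4·x^2   ⇒   g'(x) = 8·x
  lim(x→∞) f'(x)/g'(x) = lim(x→∞) (1)/(8·x)
  = 0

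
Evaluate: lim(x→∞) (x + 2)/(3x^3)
This is an ∞/∞ indeterminate form.

Apply L'Hôpital's rule: differentiate numerator and denominator separately.
  f(x) = x + 2   ⇒   f'(x) = 1
  g(x) = 3·x^3   ⇒   g'(x) = 9·x^2
  lim(x→∞) f'(x)/g'(x) = lim(x→∞) (1)/(9·x^2)
  = 0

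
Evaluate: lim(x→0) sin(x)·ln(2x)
This is a 0·∞ indeterminate form.

Rewrite 0·∞ as a quotient (0/0 or ∞/∞ form), then apply L'Hôpital's rule:
  lim(x→0) sin(x)·ln(2x) = 0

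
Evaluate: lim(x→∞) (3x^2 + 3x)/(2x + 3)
This is an ∞/∞ indeterminate form.

Apply L'Hôpital's rule: differentiate numerator and denominator separately.
  f(x) = 3·x^2 + 3·x   ⇒   f'(x) = 6·x + 3
  g(x) = 2·x + 3   ⇒   g'(x) = 2
  lim(x→∞) f'(x)/g'(x) = lim(x→∞) (6·x + 3)/(2)
  = ∞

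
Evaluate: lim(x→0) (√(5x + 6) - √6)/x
This is a standard limit.

Factor or rationalize the expression:
  lim(x→0) (√(5x + 6) - √6)/x = 5·sqrt(6)/12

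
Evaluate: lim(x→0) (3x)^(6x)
This is an exponential indeterminate form.

For exponential indeterminate forms, take the natural log:
  Let L = lim(x→0) (3x)^(6x)
  Then ln(L) = lim(x→0) [exponent × ln(base)]
  Evaluate using L'Hôpital or standard limits, then exponentiate.
  L = 1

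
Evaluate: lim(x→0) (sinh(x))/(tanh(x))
This is a 0/0 indeterminate form.

Apply L'Hôpital's rule: differentiate numerator and denominator separately.
  f(x) = sinh(x)   ⇒   f'(x) = cosh(x)
  g(x) = tanh(x)   ⇒   g'(x) = 1 - tanh(x)^2
  lim(x→0) f'(x)/g'(x) = lim(x→0) (cosh(x))/(1 - tanh(x)^2)
  = 1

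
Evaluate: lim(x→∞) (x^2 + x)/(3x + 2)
This is an ∞/∞ indeterminate form.

Apply L'Hôpital's rule: differentiate numerator and denominator separately.
  f(x) = x^2 + x   ⇒   f'(x) = 2·x + 1
  g(x) = 3·x + 2   ⇒   g'(x) = 3
  lim(x→∞) f'(x)/g'(x) = lim(x→∞) (2·x + 1)/(3)
  = ∞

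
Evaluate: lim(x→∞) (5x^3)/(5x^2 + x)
This is an ∞/∞ indeterminate form.

Apply L'Hôpital's rule: differentiate numerator and denominator separately.
  f(x) = 5·x^3   ⇒   f'(x) = 15·x^2
  g(x) = 5·x^2 + x   ⇒   g'(x) = 10·x + 1
  lim(x→∞) f'(x)/g'(x) = lim(x→∞) (15·x^2)/(10·x + 1)
  = ∞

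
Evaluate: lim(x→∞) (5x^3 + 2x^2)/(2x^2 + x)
This is an ∞/∞ indeterminate form.

Apply L'Hôpital's rule: differentiate numerator and denominator separately.
  f(x) = 5·x^3 + 2·x^2   ⇒   f'(x) = 15·x^2 + 4·x
  g(x) = 2·x^2 + x   ⇒   g'(x) = 4·x + 1
  lim(x→∞) f'(x)/g'(x) = lim(x→∞) (15·x^2 + 4·x)/(4·x + 1)
  = ∞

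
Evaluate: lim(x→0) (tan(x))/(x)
This is a 0/0 indeterminate form.

Apply L'Hôpital's rule: differentiate numerator and denominator separately.
  f(x) = tan(x)   ⇒   f'(x) = tan(x)^2 + 1
  g(x) = x   ⇒   g'(x) = 1
  lim(x→0) f'(x)/g'(x) = lim(x→0) (tan(x)^2 + 1)/(1)
  = 1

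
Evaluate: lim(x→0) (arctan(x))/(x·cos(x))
This is a 0/0 indeterminate form.

Apply L'Hôpital's rule: differentiate numerator and denominator separately.
  f(x) = atan(x)   ⇒   f'(x) = 1/(x^2 + 1)
  g(x) = x·cos(x)   ⇒   g'(x) = -x·sin(x) + cos(x)
  lim(x→0) f'(x)/g'(x) = lim(x→0) (1/(x^2 + 1))/(-x·sin(x) + cos(x))
  = 1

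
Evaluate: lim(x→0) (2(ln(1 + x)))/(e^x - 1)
This is a 0/0 indeterminate form.

Apply L'Hôpital's rule: differentiate numerator and denominator separately.
  f(x) = 2·ln(x + 1)   ⇒   f'(x) = 2/(x + 1)
  g(x) = e^(x) - 1   ⇒   g'(x) = e^(x)
  lim(x→0) f'(x)/g'(x) = lim(x→0) (2/(x + 1))/(e^(x))
  = 2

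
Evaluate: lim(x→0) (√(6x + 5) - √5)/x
This is a standard limit.

Factor or rationalize the expression:
  lim(x→0) (√(6x + 5) - √5)/x = 3·sqrt(5)/5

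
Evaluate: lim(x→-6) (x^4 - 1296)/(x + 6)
This is a standard limit.

Factor or rationalize the expression:
  lim(x→-6) (x^4 - 1296)/(x + 6) = -864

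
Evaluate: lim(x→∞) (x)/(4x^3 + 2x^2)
This is an ∞/∞ indeterminate form.

Apply L'Hôpital's rule: differentiate numerator and denominator separately.
  f(x) = x   ⇒   f'(x) = 1
  g(x) = 4·x^3 + 2·x^2   ⇒   g'(x) = 12·x^2 + 4·x
  lim(x→∞) f'(x)/g'(x) = lim(x→∞) (1)/(12·x^2 + 4·x)
  = 0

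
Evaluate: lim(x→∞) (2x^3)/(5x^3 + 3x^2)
This is an ∞/∞ indeterminate form.

Apply L'Hôpital's rule: differentiate numerator and denominator separately.
  f(x) = 2·x^3   ⇒   f'(x) = 6·x^2
  g(x) = 5·x^3 + 3·x^2   ⇒   g'(x) = 15·x^2 + 6·x
  lim(x→∞) f'(x)/g'(x) = lim(x→∞) (6·x^2)/(15·x^2 + 6·x)
  = 2/5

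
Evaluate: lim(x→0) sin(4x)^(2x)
This is an exponential indeterminate form.

For exponential indeterminate forms, take the natural log:
  Let L = lim(x→0) sin(4x)^(2x)
  Then ln(L) = lim(x→0) [exponent × ln(base)]
  Evaluate using L'Hôpital or standard limits, then exponentiate.
  L = 1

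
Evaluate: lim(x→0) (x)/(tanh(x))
This is a 0/0 indeterminate form.

Apply L'Hôpital's rule: differentiate numerator and denominator separately.
  f(x) = x   ⇒   f'(x) = 1
  g(x) = tanh(x)   ⇒   g'(x) = 1 - tanh(x)^2
  lim(x→0) f'(x)/g'(x) = lim(x→0) (1)/(1 - tanh(x)^2)
  = 1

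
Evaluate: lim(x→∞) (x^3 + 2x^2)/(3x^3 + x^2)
This is an ∞/∞ indeterminate form.

Apply L'Hôpital's rule: differentiate numerator and denominator separately.
  f(x) = x^3 + 2·x^2   ⇒   f'(x) = 3·x^2 + 4·x
  g(x) = 3·x^3 + x^2   ⇒   g'(x) = 9·x^2 + 2·x
  lim(x→∞) f'(x)/g'(x) = lim(x→∞) (3·x^2 + 4·x)/(9·x^2 + 2·x)
  = 1/3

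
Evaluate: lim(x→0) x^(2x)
This is an exponential indeterminate form.

For exponential indeterminate forms, take the natural log:
  Let L = lim(x→0) x^(2x)
  Then ln(L) = lim(x→0) [exponent × ln(base)]
  Evaluate using L'Hôpital or standard limits, then exponentiate.
  L = 1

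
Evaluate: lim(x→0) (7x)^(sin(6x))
This is an exponential indeterminate form.

For exponential indeterminate forms, take the natural log:
  Let L = lim(x→0) (7x)^(sin(6x))
  Then ln(L) = lim(x→0) [exponent × ln(base)]
  Evaluate using L'Hôpital or standard limits, then exponentiate.
  L = 1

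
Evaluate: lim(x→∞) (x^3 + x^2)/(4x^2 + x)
This is an ∞/∞ indeterminate form.

Apply L'Hôpital's rule: differentiate numerator and denominator separately.
  f(x) = x^3 + x^2   ⇒   f'(x) = 3·x^2 + 2·x
  g(x) = 4·x^2 + x   ⇒   g'(x) = 8·x + 1
  lim(x→∞) f'(x)/g'(x) = lim(x→∞) (3·x^2 + 2·x)/(8·x + 1)
  = ∞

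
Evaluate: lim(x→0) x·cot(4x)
This is a 0·∞ indeterminate form.

Rewrite 0·∞ as a quotient (0/0 or ∞/∞ form), then apply L'Hôpital's rule:
  lim(x→0) x·cot(4x) = 1/4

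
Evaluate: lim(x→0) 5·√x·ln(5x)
This is a 0·∞ indeterminate form.

Rewrite 0·∞ as a quotient (0/0 or ∞/∞ form), then apply L'Hôpital's rule:
  lim(x→0) 5·√x·ln(5x) = 0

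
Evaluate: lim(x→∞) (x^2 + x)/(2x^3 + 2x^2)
This is an ∞/∞ indeterminate form.

Apply L'Hôpital's rule: differentiate numerator and denominator separately.
  f(x) = x^2 + x   ⇒   f'(x) = 2·x + 1
  g(x) = 2·x^3 + 2·x^2   ⇒   g'(x) = 6·x^2 + 4·x
  lim(x→∞) f'(x)/g'(x) = lim(x→∞) (2·x + 1)/(6·x^2 + 4·x)
  = 0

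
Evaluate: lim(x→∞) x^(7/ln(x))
This is an exponential indeterminate form.

For exponential indeterminate forms, take the natural log:
  Let L = lim(x→∞) x^(7/ln(x))
  Then ln(L) = lim(x→∞) [exponent × ln(base)]
  Evaluate using L'Hôpital or standard limits, then exponentiate.
  L = e^(7)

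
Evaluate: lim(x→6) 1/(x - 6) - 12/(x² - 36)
This is an ∞-∞ indeterminate form.

Combine fractions or rationalize to convert ∞-∞ to 0/0 form:
  lim(x→6) 1/(x - 6) - 12/(x² - 36) = 1/12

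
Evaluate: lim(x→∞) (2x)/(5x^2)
This is an ∞/∞ indeterminate form.

Apply L'Hôpital's rule: differentiate numerator and denominator separately.
  f(x) = 2·x   ⇒   f'(x) = 2
  g(x) = 5·x^2   ⇒   g'(x) = 10·x
  lim(x→∞) f'(x)/g'(x) = lim(x→∞) (2)/(10·x)
  = 0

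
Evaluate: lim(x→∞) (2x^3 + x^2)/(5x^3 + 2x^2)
This is an ∞/∞ indeterminate form.

Apply L'Hôpital's rule: differentiate numerator and denominator separately.
  f(x) = 2·x^3 + x^2   ⇒   f'(x) = 6·x^2 + 2·x
  g(x) = 5·x^3 + 2·x^2   ⇒   g'(x) = 15·x^2 + 4·x
  lim(x→∞) f'(x)/g'(x) = lim(x→∞) (6·x^2 + 2·x)/(15·x^2 + 4·x)
  = 2/5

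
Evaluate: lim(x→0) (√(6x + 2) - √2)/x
This is a standard limit.

Factor or rationalize the expression:
  lim(x→0) (√(6x + 2) - √2)/x = 3·sqrt(2)/2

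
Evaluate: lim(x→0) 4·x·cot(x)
This is a 0·∞ indeterminate form.

Rewrite 0·∞ as a quotient (0/0 or ∞/∞ form), then apply L'Hôpital's rule:
  lim(x→0) 4·x·cot(x) = 4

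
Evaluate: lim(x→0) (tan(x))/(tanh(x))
This is a 0/0 indeterminate form.

Apply L'Hôpital's rule: differentiate numerator and denominator separately.
  f(x) = tan(x)   ⇒   f'(x) = tan(x)^2 + 1
  g(x) = tanh(x)   ⇒   g'(x) = 1 - tanh(x)^2
  lim(x→0) f'(x)/g'(x) = lim(x→0) (tan(x)^2 + 1)/(1 - tanh(x)^2)
  = 1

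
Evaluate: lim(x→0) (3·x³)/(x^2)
This is a 0/0 indeterminate form.

Apply L'Hôpital's rule: differentiate numerator and denominator separately.
  f(x) = 3·x^3   ⇒   f'(x) = 9·x^2
  g(x) = x^2   ⇒   g'(x) = 2·x
  lim(x→0) f'(x)/g'(x) = lim(x→0) (9·x^2)/(2·x)
  = 0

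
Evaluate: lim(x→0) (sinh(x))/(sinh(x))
This is a 0/0 indeterminate form.

Apply L'Hôpital's rule: differentiate numerator and denominator separately.
  f(x) = sinh(x)   ⇒   f'(x) = cosh(x)
  g(x) = sinh(x)   ⇒   g'(x) = cosh(x)
  lim(x→0) f'(x)/g'(x) = lim(x→0) (cosh(x))/(cosh(x))
  = 1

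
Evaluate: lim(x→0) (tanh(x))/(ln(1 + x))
This is a 0/0 indeterminate form.

Apply L'Hôpital's rule: differentiate numerator and denominator separately.
  f(x) = tanh(x)   ⇒   f'(x) = 1 - tanh(x)^2
  g(x) = ln(x + 1)   ⇒   g'(x) = 1/(x + 1)
  lim(x→0) f'(x)/g'(x) = lim(x→0) (1 - tanh(x)^2)/(1/(x + 1))
  = 1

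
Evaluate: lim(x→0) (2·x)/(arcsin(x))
This is a 0/0 indeterminate form.

Apply L'Hôpital's rule: differentiate numerator and denominator separately.
  f(x) = 2·x   ⇒   f'(x) = 2
  g(x) = asin(x)   ⇒   g'(x) = 1/sqrt(1 - x^2)
  lim(x→0) f'(x)/g'(x) = lim(x→0) (2)/(1/sqrt(1 - x^2))
  = 2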